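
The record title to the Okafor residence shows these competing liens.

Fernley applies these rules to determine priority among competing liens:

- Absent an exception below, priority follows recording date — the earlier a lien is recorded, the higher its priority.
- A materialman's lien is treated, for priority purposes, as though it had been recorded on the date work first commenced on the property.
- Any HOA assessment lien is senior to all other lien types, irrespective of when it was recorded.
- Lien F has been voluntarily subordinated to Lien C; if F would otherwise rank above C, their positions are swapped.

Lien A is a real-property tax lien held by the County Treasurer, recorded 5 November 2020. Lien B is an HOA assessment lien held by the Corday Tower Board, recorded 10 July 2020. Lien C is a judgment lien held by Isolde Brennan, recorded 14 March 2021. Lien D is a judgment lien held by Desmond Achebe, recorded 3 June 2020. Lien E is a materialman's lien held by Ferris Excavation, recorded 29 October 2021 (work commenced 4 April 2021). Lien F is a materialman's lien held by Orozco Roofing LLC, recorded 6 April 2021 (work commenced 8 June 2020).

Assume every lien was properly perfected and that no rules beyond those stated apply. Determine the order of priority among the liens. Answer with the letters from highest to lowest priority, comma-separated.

B, D, C, A, F, E

Adjusting effective dates: E's effective date is 4 April 2021, when work began; F relates back to 8 June 2020 (work commenced).
B, as an HOA assessment lien, has superpriority and ranks first.
Ordering the rest by effective date: D (3 June 2020), F (8 June 2020), A (5 November 2020), C (14 March 2021), E (4 April 2021).
The subordination applies — F was senior to C — so F and C swap.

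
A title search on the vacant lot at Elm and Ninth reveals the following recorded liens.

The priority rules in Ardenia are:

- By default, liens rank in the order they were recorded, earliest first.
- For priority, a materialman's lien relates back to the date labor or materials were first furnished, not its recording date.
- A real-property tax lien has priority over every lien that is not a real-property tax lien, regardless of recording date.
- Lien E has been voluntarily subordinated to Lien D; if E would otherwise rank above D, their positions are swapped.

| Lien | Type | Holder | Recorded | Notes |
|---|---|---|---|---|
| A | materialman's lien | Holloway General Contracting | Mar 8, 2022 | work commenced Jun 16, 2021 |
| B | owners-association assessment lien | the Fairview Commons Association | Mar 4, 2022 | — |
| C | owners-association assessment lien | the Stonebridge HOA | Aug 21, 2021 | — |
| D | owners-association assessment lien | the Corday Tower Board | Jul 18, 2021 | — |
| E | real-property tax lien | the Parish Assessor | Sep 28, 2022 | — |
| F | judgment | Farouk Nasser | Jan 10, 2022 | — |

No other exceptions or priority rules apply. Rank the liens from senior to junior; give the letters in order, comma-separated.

D, A, E, C, F, B

Adjusting effective dates: A's effective date is Jun 16, 2021, when work began.
E is a real-property tax lien and takes priority over every other lien.
Among the remaining liens, by effective date: A (Jun 16, 2021), D (Jul 18, 2021), C (Aug 21, 2021), F (Jan 10, 2022), B (Mar 4, 2022).
The subordination applies — E was senior to D — so E and D swap.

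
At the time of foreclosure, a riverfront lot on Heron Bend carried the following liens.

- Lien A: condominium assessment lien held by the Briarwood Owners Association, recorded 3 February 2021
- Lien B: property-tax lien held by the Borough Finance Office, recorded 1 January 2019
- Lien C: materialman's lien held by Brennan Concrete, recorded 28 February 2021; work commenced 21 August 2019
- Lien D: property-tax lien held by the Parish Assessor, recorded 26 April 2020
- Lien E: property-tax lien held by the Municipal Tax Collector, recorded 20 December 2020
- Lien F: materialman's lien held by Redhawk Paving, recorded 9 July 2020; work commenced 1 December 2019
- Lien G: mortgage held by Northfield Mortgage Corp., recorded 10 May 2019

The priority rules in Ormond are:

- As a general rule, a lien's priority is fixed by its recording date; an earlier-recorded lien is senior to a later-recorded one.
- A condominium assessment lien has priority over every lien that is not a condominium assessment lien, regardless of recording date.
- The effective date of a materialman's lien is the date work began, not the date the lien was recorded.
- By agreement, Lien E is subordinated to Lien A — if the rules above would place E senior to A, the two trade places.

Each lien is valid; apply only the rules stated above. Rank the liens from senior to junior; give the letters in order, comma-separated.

A, B, G, C, F, D, E

Effective dates after the stated exceptions: C is treated as recorded 21 August 2019, the work-commencement date; F's effective date is 1 December 2019, when work began.
A, as a condominium assessment lien, has superpriority and ranks first.
Remaining liens by effective date: B (1 January 2019), G (10 May 2019), C (21 August 2019), F (1 December 2019), D (26 April 2020), E (20 December 2020).
E is already junior to A, so the subordination agreement changes nothing.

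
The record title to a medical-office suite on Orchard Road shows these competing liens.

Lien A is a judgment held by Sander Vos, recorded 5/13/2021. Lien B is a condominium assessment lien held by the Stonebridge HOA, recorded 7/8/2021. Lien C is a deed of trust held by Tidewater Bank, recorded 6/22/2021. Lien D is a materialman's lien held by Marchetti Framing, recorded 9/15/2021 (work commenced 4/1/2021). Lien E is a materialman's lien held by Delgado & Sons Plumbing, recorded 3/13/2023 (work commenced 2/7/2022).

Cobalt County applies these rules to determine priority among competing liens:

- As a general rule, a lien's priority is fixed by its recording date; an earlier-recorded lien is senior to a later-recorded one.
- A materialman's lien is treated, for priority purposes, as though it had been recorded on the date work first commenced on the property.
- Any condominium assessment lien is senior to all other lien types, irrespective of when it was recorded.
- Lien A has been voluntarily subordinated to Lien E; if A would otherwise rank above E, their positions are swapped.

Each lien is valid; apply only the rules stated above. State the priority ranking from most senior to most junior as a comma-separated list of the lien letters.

B, D, E, C, A

Effective dates after the stated exceptions: D's effective date is 4/1/2021, when work began; E is treated as recorded 2/7/2022, the work-commencement date.
B is a condominium assessment lien and takes priority over every other lien.
Remaining liens by effective date: D (4/1/2021), A (5/13/2021), C (6/22/2021), E (2/7/2022).
The subordination applies — A was senior to E — so A and E swap.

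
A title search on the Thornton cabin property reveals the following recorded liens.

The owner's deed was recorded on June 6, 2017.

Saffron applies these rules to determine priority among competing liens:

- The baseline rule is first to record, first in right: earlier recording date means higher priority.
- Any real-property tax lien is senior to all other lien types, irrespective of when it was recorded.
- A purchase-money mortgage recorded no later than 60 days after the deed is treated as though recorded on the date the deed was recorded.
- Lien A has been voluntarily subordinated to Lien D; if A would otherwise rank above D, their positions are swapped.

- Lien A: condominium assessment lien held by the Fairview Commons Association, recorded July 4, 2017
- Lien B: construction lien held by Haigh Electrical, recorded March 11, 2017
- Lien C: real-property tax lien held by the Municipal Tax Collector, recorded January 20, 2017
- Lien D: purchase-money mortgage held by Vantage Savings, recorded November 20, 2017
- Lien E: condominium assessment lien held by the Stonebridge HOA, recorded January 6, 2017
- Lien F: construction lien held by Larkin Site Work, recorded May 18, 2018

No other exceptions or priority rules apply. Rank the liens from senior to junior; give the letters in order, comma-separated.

First, effective dates: D was recorded 167 days after the deed, outside the 60-day window, so it keeps its recording date.
C, as a real-property tax lien, has superpriority and ranks first.
The other liens, earliest effective date first: E (January 6, 2017), B (March 11, 2017), A (July 4, 2017), D (November 20, 2017), F (May 18, 2018).
The subordination applies — A was senior to D — so A and D swap.

C, E, B, D, A, F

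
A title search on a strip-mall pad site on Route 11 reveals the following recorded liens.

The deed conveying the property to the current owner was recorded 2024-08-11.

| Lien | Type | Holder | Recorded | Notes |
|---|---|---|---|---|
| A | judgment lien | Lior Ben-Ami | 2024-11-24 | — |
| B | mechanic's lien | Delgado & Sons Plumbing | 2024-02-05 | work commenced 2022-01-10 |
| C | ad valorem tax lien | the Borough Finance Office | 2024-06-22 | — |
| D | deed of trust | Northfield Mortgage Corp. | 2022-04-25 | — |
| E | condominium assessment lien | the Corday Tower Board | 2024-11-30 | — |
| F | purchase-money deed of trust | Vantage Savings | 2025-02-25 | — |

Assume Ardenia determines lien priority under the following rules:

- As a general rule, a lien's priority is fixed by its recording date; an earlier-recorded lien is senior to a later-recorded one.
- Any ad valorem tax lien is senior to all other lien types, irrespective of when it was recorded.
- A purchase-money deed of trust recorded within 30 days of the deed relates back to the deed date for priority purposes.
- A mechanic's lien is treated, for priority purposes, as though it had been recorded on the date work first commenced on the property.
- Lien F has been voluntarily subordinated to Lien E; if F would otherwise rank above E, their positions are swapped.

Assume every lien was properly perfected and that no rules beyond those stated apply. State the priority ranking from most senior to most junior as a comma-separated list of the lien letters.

C, B, D, A, E, F

Adjusting effective dates: B relates back to 2022-01-10 (work commenced); F was recorded 198 days after the deed — beyond 30 days — so no relation-back applies.
C, as an ad valorem tax lien, has superpriority and ranks first.
The other liens, earliest effective date first: B (2022-01-10), D (2022-04-25), A (2024-11-24), E (2024-11-30), F (2025-02-25).
F is already junior to E, so the subordination agreement changes nothing.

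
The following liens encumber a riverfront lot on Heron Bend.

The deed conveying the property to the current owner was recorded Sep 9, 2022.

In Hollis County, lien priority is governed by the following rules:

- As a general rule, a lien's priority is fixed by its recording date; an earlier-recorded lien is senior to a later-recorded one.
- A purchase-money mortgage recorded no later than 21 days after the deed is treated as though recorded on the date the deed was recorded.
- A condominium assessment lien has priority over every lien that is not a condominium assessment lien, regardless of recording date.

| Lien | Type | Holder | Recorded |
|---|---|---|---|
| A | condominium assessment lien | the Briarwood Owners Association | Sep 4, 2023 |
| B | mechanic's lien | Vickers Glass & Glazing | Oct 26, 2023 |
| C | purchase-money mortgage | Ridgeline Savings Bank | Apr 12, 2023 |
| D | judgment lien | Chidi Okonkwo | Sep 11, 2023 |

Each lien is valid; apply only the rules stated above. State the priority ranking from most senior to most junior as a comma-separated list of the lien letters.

A, C, D, B

Effective dates: C was recorded 215 days after the deed — beyond 21 days — so no relation-back applies.
A, as a condominium assessment lien, has superpriority and ranks first.
The other liens, earliest effective date first: C (Apr 12, 2023), D (Sep 11, 2023), B (Oct 26, 2023).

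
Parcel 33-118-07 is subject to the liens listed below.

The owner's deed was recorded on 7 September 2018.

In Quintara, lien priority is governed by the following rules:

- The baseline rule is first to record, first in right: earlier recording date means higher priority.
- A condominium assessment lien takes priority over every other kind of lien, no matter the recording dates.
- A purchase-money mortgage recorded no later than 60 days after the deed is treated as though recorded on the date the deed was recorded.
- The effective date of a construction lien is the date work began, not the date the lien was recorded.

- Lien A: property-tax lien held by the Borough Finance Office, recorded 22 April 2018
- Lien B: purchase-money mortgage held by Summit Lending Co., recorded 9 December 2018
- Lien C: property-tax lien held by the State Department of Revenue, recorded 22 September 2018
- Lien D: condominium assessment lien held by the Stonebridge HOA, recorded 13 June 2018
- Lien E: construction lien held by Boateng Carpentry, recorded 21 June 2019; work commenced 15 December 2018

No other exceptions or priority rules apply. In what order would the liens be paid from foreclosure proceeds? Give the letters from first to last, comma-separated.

D, A, C, B, E

First, effective dates: B was recorded 93 days after the deed — beyond 60 days — so no relation-back applies; E relates back to 15 December 2018 (work commenced).
D is a condominium assessment lien and takes priority over every other lien.
Among the remaining liens, by effective date: A (22 April 2018), C (22 September 2018), B (9 December 2018), E (15 December 2018).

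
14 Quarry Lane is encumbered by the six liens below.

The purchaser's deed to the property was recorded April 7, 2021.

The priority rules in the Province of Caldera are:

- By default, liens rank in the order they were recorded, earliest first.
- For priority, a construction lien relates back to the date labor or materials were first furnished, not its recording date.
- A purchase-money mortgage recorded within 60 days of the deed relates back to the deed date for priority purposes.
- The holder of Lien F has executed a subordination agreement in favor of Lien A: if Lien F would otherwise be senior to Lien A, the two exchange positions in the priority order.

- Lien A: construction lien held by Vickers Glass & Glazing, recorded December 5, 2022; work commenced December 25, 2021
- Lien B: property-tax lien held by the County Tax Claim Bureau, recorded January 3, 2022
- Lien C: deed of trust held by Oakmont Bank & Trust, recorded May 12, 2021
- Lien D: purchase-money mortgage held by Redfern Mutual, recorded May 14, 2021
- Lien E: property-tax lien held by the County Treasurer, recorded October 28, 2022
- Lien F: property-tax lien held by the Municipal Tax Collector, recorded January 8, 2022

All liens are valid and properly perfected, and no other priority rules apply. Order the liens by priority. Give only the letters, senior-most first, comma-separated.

Effective dates after the stated exceptions: A relates back to December 25, 2021 (work commenced); D relates back to the deed date April 7, 2021.
By effective date, earliest first: D (April 7, 2021), C (May 12, 2021), A (December 25, 2021), B (January 3, 2022), F (January 8, 2022), E (October 28, 2022).
F already ranks below A; the subordination has no effect.

D, C, A, B, F, E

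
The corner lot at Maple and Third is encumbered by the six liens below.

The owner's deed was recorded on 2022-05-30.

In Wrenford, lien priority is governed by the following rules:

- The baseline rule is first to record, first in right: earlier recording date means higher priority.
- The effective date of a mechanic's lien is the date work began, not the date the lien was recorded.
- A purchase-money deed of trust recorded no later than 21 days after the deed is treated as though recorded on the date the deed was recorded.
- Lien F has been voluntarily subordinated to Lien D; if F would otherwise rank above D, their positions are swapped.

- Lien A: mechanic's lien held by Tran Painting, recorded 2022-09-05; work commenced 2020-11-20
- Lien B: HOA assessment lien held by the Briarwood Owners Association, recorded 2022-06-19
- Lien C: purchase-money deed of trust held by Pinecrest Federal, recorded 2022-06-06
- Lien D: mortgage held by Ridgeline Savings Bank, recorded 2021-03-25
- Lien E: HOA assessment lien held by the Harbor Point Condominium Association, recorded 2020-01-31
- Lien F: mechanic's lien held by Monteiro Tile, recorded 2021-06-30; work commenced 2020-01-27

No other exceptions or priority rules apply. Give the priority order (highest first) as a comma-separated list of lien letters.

D, E, A, F, C, B

Adjusting effective dates: A relates back to 2020-11-20 (work commenced); C was recorded within the 21-day window, so its effective date is the deed date 2022-05-30; F's effective date is 2020-01-27, when work began.
By effective date: F (2020-01-27), E (2020-01-31), A (2020-11-20), D (2021-03-25), C (2022-05-30), B (2022-06-19).
The subordination applies — F was senior to D — so F and D swap.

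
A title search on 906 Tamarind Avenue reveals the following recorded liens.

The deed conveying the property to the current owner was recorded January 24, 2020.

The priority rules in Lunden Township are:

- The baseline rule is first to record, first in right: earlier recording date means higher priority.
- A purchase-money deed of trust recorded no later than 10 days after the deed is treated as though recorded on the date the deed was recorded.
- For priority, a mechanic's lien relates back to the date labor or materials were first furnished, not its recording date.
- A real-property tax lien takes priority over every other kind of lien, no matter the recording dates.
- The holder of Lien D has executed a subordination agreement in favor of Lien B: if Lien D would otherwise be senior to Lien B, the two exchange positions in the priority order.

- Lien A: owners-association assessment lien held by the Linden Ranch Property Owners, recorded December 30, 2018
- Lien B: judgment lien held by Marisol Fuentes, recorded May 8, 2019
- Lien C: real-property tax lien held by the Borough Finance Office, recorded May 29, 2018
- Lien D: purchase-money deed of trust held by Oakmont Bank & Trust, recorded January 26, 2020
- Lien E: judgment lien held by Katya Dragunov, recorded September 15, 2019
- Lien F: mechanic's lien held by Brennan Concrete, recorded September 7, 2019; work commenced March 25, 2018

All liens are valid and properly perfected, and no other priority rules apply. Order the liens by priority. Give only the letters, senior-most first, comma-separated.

Effective dates: D was recorded within the 10-day window, so its effective date is the deed date January 24, 2020; F's effective date is March 25, 2018, when work began.
C is a real-property tax lien, so it outranks all other liens regardless of date.
Ordering the rest by effective date: F (March 25, 2018), A (December 30, 2018), B (May 8, 2019), E (September 15, 2019), D (January 24, 2020).
D already ranks below B; the subordination has no effect.

C, F, A, B, E, D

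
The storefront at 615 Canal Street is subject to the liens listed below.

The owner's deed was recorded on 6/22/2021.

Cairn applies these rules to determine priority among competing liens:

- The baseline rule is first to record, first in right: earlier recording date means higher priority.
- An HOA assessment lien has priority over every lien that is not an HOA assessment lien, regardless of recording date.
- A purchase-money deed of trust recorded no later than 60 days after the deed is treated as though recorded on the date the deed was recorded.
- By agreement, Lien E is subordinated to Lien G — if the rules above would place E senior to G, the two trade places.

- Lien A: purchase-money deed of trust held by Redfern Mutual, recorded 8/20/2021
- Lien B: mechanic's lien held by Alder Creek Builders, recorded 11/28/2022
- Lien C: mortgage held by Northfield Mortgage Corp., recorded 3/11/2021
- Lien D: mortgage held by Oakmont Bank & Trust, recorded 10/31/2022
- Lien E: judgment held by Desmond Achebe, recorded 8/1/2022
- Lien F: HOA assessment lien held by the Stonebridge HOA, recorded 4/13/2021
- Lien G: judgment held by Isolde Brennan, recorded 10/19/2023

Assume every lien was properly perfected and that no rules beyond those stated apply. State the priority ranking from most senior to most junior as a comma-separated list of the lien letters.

First, effective dates: A's effective date is the deed date, 6/22/2021.
As an HOA assessment lien, F is senior to every other lien.
Among the remaining liens, by effective date: C (3/11/2021), A (6/22/2021), E (8/1/2022), D (10/31/2022), B (11/28/2022), G (10/19/2023).
The subordination applies — E was senior to G — so E and G swap.

F, C, A, G, D, B, E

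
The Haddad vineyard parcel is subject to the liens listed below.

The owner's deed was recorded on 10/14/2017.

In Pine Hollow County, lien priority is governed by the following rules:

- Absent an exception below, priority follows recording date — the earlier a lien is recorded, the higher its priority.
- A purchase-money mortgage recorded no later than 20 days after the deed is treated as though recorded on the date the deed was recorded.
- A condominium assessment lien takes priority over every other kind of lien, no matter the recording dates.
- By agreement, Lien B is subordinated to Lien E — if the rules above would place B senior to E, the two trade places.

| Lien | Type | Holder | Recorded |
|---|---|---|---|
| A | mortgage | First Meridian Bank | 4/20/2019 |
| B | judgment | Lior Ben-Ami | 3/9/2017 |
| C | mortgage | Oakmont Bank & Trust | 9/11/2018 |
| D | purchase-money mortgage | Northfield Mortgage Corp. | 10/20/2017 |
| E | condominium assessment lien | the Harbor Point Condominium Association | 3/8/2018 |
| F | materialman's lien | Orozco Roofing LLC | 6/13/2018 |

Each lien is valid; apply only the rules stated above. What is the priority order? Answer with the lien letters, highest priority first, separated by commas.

Effective dates: D was recorded within the 20-day window, so its effective date is the deed date 10/14/2017.
E is a condominium assessment lien and takes priority over every other lien.
Remaining liens by effective date: B (3/9/2017), D (10/14/2017), F (6/13/2018), C (9/11/2018), A (4/20/2019).
Since B is not senior to E, the subordination leaves the order unchanged.

E, B, D, F, C, A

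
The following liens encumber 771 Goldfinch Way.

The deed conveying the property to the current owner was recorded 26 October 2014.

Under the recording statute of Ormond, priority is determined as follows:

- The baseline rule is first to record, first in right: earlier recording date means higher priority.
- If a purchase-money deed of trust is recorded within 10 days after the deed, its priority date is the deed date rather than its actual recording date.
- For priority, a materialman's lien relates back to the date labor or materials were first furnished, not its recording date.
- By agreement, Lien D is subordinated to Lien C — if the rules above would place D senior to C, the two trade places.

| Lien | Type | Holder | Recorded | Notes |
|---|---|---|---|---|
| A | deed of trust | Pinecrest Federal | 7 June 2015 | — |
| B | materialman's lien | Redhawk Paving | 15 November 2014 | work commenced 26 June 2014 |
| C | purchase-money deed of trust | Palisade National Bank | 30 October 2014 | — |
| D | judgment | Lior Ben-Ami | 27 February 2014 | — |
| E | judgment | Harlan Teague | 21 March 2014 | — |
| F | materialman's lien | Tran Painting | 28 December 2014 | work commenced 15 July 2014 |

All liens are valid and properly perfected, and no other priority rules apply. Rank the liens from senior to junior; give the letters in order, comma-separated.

Effective dates: B is treated as recorded 26 June 2014, the work-commencement date; C relates back to the deed date 26 October 2014; F relates back to 15 July 2014 (work commenced).
By effective date, earliest first: D (27 February 2014), E (21 March 2014), B (26 June 2014), F (15 July 2014), C (26 October 2014), A (7 June 2015).
D would otherwise be senior to C, so under the subordination agreement D and C exchange positions.

C, E, B, F, D, A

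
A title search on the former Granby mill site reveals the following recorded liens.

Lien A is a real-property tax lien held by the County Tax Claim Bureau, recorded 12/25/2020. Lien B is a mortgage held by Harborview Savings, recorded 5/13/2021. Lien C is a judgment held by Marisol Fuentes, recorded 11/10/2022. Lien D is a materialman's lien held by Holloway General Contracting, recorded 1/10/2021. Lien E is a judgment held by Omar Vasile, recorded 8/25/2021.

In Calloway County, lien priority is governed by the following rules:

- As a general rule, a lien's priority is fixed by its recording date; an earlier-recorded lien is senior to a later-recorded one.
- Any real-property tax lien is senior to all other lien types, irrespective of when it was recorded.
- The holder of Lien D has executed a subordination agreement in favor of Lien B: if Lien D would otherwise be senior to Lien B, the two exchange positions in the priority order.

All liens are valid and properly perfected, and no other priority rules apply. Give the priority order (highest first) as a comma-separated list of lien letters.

A, B, D, E, C

A, as a real-property tax lien, has superpriority and ranks first.
Remaining liens by effective date: D (1/10/2021), B (5/13/2021), E (8/25/2021), C (11/10/2022).
D is senior to B before the subordination, so the two trade places.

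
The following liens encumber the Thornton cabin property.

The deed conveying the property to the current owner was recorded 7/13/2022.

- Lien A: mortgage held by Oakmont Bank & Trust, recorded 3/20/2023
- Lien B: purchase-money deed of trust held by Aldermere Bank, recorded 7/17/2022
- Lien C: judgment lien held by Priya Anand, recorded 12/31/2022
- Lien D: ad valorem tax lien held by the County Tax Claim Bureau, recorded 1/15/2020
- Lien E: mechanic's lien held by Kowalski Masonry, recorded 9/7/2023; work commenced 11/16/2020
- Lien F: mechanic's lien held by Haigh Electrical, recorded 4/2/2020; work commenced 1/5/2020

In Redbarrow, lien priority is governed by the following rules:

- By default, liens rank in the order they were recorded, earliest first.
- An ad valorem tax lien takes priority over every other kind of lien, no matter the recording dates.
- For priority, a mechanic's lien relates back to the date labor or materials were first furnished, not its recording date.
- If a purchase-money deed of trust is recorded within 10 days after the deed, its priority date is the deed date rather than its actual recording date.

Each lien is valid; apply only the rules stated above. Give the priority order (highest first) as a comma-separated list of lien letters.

Adjusting effective dates: B relates back to the deed date 7/13/2022; E relates back to 11/16/2020 (work commenced); F relates back to 1/5/2020 (work commenced).
D, as an ad valorem tax lien, has superpriority and ranks first.
Ordering the rest by effective date: F (1/5/2020), E (11/16/2020), B (7/13/2022), C (12/31/2022), A (3/20/2023).

D, F, E, B, C, A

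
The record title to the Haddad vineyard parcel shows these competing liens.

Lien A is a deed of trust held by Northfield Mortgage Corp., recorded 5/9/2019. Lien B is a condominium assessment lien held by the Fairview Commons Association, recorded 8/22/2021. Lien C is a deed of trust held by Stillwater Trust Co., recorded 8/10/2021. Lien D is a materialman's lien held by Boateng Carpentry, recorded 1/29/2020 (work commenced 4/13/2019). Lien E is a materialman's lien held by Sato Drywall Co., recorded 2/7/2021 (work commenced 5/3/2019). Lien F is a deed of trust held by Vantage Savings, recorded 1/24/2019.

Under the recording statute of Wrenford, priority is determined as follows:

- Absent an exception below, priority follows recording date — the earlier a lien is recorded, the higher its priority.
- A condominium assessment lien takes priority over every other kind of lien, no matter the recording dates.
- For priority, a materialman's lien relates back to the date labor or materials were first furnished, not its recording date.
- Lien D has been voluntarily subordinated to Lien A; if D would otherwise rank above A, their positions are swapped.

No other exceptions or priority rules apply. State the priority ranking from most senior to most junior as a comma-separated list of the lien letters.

B, F, A, E, D, C

Effective dates: D's effective date is 4/13/2019, when work began; E is treated as recorded 5/3/2019, the work-commencement date.
B, as a condominium assessment lien, has superpriority and ranks first.
Among the remaining liens, by effective date: F (1/24/2019), D (4/13/2019), E (5/3/2019), A (5/9/2019), C (8/10/2021).
D would otherwise be senior to A, so under the subordination agreement D and A exchange positions.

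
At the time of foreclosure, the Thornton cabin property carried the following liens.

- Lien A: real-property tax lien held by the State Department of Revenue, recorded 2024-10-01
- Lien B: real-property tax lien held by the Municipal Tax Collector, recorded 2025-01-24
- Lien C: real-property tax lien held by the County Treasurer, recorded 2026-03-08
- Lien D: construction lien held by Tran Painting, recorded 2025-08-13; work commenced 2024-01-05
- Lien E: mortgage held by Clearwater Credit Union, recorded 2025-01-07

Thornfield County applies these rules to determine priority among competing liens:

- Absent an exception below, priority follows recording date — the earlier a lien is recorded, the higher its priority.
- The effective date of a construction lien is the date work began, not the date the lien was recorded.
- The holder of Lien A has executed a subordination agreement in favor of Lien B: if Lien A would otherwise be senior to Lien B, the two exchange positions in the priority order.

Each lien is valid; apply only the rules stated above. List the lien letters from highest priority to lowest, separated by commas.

Adjusting effective dates: D is treated as recorded 2024-01-05, the work-commencement date.
By effective date: D (2024-01-05), A (2024-10-01), E (2025-01-07), B (2025-01-24), C (2026-03-08).
A would otherwise be senior to B, so under the subordination agreement A and B exchange positions.

D, B, E, A, C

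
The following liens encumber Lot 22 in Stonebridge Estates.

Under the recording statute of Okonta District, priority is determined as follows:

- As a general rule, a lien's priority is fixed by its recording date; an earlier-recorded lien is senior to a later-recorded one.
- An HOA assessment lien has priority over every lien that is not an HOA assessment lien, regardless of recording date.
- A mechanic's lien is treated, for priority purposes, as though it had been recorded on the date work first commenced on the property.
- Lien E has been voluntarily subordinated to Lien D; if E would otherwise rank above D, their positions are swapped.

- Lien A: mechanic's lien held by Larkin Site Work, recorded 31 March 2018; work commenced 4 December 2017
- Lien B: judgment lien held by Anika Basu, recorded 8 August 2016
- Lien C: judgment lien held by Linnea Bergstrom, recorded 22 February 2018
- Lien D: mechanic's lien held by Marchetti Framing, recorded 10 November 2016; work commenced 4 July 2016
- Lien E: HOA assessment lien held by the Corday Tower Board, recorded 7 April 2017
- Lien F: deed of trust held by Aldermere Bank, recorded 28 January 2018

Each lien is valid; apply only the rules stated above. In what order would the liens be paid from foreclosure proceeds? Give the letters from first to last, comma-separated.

Effective dates after the stated exceptions: A is treated as recorded 4 December 2017, the work-commencement date; D is treated as recorded 4 July 2016, the work-commencement date.
E is an HOA assessment lien and takes priority over every other lien.
Remaining liens by effective date: D (4 July 2016), B (8 August 2016), A (4 December 2017), F (28 January 2018), C (22 February 2018).
Because E would otherwise rank above D, the subordination swaps them.

D, E, B, A, F, C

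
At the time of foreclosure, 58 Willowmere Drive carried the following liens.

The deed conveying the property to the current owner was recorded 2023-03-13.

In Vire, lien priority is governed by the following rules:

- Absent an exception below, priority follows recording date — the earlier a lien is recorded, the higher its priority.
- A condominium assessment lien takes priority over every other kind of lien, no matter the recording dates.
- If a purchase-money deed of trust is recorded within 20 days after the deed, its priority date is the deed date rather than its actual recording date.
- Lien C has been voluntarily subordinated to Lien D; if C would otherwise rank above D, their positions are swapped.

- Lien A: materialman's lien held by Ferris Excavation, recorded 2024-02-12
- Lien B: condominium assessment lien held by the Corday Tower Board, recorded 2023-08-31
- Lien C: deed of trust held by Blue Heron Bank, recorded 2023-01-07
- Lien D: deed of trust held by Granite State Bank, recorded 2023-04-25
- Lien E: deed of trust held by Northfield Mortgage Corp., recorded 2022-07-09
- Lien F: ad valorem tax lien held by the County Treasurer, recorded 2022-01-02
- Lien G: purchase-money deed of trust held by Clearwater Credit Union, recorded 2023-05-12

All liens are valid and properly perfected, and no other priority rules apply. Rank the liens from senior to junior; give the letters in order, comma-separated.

Effective dates: G missed the 20-day window (60 days after the deed), so its recording date stands.
B, as a condominium assessment lien, has superpriority and ranks first.
Ordering the rest by effective date: F (2022-01-02), E (2022-07-09), C (2023-01-07), D (2023-04-25), G (2023-05-12), A (2024-02-12).
The subordination applies — C was senior to D — so C and D swap.

B, F, E, D, C, G, A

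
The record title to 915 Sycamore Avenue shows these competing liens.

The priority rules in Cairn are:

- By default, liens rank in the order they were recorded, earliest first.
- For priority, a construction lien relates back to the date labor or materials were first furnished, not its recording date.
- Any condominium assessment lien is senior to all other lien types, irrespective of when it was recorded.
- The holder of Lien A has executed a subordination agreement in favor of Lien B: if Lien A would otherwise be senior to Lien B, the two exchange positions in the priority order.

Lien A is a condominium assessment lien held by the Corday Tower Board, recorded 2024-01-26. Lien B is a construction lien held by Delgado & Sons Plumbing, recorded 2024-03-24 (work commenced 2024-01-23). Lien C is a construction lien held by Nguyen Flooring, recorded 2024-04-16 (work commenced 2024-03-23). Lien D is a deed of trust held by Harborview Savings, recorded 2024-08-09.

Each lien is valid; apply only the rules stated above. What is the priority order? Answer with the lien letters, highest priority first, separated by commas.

Effective dates: B relates back to 2024-01-23 (work commenced); C relates back to 2024-03-23 (work commenced).
A is a condominium assessment lien and takes priority over every other lien.
Among the remaining liens, by effective date: B (2024-01-23), C (2024-03-23), D (2024-08-09).
A is senior to B before the subordination, so the two trade places.

B, A, C, D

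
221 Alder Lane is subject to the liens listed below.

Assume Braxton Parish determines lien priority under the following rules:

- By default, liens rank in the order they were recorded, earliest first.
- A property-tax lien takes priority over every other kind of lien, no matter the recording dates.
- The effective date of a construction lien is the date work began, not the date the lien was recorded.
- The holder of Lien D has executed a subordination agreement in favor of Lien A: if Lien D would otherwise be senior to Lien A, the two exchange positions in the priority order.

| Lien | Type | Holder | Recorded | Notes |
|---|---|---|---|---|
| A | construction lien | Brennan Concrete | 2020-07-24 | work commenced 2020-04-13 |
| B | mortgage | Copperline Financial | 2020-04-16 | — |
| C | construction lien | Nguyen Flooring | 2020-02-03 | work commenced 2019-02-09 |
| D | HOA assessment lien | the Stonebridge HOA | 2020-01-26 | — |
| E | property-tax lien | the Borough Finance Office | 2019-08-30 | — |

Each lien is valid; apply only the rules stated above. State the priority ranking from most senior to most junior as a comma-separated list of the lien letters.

E, C, A, D, B

Effective dates after the stated exceptions: A relates back to 2020-04-13 (work commenced); C is treated as recorded 2019-02-09, the work-commencement date.
E is a property-tax lien, so it outranks all other liens regardless of date.
Remaining liens by effective date: C (2019-02-09), D (2020-01-26), A (2020-04-13), B (2020-04-16).
Because D would otherwise rank above A, the subordination swaps them.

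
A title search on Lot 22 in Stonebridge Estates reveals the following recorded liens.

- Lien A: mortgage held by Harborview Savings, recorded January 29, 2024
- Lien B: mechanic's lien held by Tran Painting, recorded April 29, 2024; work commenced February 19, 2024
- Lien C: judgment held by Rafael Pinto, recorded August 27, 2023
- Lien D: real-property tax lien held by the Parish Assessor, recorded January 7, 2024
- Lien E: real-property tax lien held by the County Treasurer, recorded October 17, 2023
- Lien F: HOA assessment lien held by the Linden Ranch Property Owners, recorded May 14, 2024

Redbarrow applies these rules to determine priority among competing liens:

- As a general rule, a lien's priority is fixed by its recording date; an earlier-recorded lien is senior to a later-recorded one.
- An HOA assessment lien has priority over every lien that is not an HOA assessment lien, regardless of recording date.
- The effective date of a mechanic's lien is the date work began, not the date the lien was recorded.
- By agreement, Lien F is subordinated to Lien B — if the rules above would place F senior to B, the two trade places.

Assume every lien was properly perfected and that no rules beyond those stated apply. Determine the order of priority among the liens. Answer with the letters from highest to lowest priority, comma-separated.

B, C, E, D, A, F

Adjusting effective dates: B's effective date is February 19, 2024, when work began.
F, as an HOA assessment lien, has superpriority and ranks first.
Remaining liens by effective date: C (August 27, 2023), E (October 17, 2023), D (January 7, 2024), A (January 29, 2024), B (February 19, 2024).
F is senior to B before the subordination, so the two trade places.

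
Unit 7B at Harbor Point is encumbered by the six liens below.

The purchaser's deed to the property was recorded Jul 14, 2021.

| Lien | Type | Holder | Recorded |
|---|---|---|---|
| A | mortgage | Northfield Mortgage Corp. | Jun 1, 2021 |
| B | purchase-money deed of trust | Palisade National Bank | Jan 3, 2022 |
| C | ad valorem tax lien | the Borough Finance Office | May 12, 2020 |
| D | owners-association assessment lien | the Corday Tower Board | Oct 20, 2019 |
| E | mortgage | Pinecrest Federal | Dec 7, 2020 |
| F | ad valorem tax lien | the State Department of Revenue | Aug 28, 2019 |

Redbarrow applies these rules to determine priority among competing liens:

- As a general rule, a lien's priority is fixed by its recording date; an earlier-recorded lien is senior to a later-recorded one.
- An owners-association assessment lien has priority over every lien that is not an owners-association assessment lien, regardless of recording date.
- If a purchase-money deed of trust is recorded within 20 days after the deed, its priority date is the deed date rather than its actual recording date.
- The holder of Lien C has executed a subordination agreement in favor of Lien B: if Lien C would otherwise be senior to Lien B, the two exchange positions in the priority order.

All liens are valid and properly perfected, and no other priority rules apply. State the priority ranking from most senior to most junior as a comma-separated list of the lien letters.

D, F, B, E, A, C

Effective dates after the stated exceptions: B missed the 20-day window (173 days after the deed), so its recording date stands.
D, as an owners-association assessment lien, has superpriority and ranks first.
Remaining liens by effective date: F (Aug 28, 2019), C (May 12, 2020), E (Dec 7, 2020), A (Jun 1, 2021), B (Jan 3, 2022).
The subordination applies — C was senior to B — so C and B swap.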